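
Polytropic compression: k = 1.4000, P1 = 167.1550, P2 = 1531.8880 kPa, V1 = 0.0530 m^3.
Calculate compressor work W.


(k-1)/k = 0.2857
(P2/P1)^exp = 1.8832
W = 3.5000 * 167.1550 * 0.0530 * (1.8832 - 1) = 27.3845 kJ

27.3845 kJ


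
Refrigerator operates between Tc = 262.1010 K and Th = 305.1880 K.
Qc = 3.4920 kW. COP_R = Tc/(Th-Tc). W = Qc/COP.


COP = 262.1010 / 43.0870 = 6.0831
W = 3.4920 / 6.0831 = 0.5741 kW

COP = 6.0831, W = 0.5741 kW


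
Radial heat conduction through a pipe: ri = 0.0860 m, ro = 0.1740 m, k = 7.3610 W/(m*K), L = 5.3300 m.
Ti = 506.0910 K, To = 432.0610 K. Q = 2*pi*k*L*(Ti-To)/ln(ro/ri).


dT = 74.0300 K
ln(ro/ri) = 0.7047
Q = 2*pi*7.3610*5.3300*74.0300 / 0.7047 = 25896.5816 W

25896.5816 W


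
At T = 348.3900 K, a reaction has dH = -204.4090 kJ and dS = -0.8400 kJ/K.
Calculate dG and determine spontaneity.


T*dS = 348.3900 * -0.8400 = -292.6476 kJ
dG = -204.4090 + 292.6476 = 88.2386 kJ (non-spontaneous)

dG = 88.2386 kJ, non-spontaneous


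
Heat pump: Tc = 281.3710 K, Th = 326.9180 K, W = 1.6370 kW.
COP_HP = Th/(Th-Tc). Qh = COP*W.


COP = 326.9180 / 45.5470 = 7.1776
Qh = 7.1776 * 1.6370 = 11.7497 kW

COP = 7.1776, Qh = 11.7497 kW


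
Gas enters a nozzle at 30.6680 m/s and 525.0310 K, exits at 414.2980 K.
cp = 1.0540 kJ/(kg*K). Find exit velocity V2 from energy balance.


dT = 110.7330 K
2*cp*1000*dT = 233425.1640
V1^2 = 940.5262
V2 = sqrt(234365.6902) = 484.1133 m/s

484.1133 m/s


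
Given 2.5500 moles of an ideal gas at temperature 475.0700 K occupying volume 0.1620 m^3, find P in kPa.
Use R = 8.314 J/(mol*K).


P = nRT/V = 2.5500 * 8.314 * 475.0700 / 0.1620
= 10071.8165 / 0.1620 = 62171.7071 Pa = 62.1717 kPa

62.1717 kPa


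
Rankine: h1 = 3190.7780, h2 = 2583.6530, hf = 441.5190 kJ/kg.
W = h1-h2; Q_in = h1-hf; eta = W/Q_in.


W = 607.1250 kJ/kg
Q_in = 2749.2590 kJ/kg
eta = 0.2208 = 22.0832%

eta = 22.0832%


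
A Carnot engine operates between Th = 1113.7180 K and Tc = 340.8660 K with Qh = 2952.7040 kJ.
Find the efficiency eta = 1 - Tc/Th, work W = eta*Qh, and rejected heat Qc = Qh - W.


eta = 1 - 340.8660/1113.7180 = 0.6939
W = 0.6939 * 2952.7040 = 2048.9955 kJ
Qc = 2952.7040 - 2048.9955 = 903.7085 kJ

eta = 69.3939%, W = 2048.9955 kJ, Qc = 903.7085 kJ


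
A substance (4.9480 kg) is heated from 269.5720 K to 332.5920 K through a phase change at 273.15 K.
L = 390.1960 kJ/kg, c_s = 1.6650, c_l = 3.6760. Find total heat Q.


Q1 (sensible, solid) = 4.9480 * 1.6650 * 3.5780 = 29.4771 kJ
Q2 (latent) = 4.9480 * 390.1960 = 1930.6898 kJ
Q3 (sensible, liquid) = 4.9480 * 3.6760 * 59.4420 = 1081.1815 kJ
Q_total = 3041.3484 kJ

3041.3484 kJ


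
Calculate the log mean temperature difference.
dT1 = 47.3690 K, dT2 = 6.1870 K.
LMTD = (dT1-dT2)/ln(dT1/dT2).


dT1/dT2 = 7.6562
ln(dT1/dT2) = 2.0355
LMTD = 41.1820 / 2.0355 = 20.2317 K

20.2317 K


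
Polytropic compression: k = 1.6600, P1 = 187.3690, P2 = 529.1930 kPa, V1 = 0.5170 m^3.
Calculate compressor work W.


(k-1)/k = 0.3976
(P2/P1)^exp = 1.5111
W = 2.5152 * 187.3690 * 0.5170 * (1.5111 - 1) = 124.5143 kJ

124.5143 kJ


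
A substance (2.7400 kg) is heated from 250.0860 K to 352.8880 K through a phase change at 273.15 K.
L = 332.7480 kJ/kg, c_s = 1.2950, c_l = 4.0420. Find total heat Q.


Q1 (sensible, solid) = 2.7400 * 1.2950 * 23.0640 = 81.8380 kJ
Q2 (latent) = 2.7400 * 332.7480 = 911.7295 kJ
Q3 (sensible, liquid) = 2.7400 * 4.0420 * 79.7380 = 883.1047 kJ
Q_total = 1876.6722 kJ

1876.6722 kJ


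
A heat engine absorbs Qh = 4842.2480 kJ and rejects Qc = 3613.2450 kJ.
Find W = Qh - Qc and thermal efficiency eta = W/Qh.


W = 4842.2480 - 3613.2450 = 1229.0030 kJ
eta = 1229.0030 / 4842.2480 = 0.2538 = 25.3808%

W = 1229.0030 kJ, eta = 25.3808%


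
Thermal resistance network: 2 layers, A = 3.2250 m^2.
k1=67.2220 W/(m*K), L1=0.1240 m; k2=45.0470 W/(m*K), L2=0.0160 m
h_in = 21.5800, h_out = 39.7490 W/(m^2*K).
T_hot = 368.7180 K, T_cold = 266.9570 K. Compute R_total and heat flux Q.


R_conv_in = 1/(21.5800*3.2250) = 0.0144
R_1 = 0.1240/(67.2220*3.2250) = 0.0006
R_2 = 0.0160/(45.0470*3.2250) = 0.0001
R_conv_out = 1/(39.7490*3.2250) = 0.0078
R_total = 0.0229 K/W
Q = 101.7610 / 0.0229 = 4453.0948 W

R_total = 0.0229 K/W, Q = 4453.0948 W


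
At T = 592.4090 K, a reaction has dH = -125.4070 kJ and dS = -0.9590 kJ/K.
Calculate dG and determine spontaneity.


T*dS = 592.4090 * -0.9590 = -568.1202 kJ
dG = -125.4070 + 568.1202 = 442.7132 kJ (non-spontaneous)

dG = 442.7132 kJ, non-spontaneous


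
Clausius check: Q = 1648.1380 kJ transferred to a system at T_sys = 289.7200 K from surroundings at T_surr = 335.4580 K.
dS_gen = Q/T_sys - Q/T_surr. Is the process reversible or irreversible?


dS_sys = 1648.1380/289.7200 = 5.6887 kJ/K
dS_surr = -1648.1380/335.4580 = -4.9131 kJ/K
dS_gen = 5.6887 - 4.9131 = 0.7756 kJ/K (irreversible)

dS_gen = 0.7756 kJ/K, irreversible


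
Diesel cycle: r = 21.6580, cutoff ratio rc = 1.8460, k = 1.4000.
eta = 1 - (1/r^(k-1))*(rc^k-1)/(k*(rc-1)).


r^(k-1) = 3.4217
rc^k = 2.3590
eta = 0.6647 = 66.4674%

66.4674%


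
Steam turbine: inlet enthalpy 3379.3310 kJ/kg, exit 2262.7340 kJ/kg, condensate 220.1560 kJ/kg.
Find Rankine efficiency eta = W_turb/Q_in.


W = 1116.5970 kJ/kg
Q_in = 3159.1750 kJ/kg
eta = 0.3534 = 35.3446%

eta = 35.3446%


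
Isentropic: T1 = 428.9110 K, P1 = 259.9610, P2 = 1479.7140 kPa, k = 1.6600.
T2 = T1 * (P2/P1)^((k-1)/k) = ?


(k-1)/k = 0.3976
(P2/P1)^exp = 1.9966
T2 = 428.9110 * 1.9966 = 856.3575 K

856.3575 K


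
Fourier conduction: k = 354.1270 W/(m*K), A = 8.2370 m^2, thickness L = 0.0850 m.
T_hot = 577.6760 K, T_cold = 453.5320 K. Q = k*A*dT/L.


dT = 124.1440 K
Q = 354.1270 * 8.2370 * 124.1440 / 0.0850 = 4260248.3321 W

4260248.3321 W


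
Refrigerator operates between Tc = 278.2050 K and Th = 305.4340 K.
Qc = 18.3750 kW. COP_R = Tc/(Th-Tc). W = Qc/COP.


COP = 278.2050 / 27.2290 = 10.2172
W = 18.3750 / 10.2172 = 1.7984 kW

COP = 10.2172, W = 1.7984 kW


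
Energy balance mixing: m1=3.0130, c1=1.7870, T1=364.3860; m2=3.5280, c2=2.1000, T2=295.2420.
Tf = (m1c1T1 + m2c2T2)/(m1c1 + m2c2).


num = 4149.3273
den = 12.7930
Tf = 324.3428 K

324.3428 K


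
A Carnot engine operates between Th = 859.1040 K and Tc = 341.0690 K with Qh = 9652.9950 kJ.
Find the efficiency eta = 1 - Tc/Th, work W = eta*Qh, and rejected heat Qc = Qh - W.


eta = 1 - 341.0690/859.1040 = 0.6030
W = 0.6030 * 9652.9950 = 5820.7030 kJ
Qc = 9652.9950 - 5820.7030 = 3832.2920 kJ

eta = 60.2995%, W = 5820.7030 kJ, Qc = 3832.2920 kJ


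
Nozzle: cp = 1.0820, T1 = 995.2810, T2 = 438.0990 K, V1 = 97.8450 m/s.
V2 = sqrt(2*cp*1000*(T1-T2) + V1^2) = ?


dT = 557.1820 K
2*cp*1000*dT = 1205741.8480
V1^2 = 9573.6440
V2 = sqrt(1215315.4920) = 1102.4135 m/s

1102.4135 m/s


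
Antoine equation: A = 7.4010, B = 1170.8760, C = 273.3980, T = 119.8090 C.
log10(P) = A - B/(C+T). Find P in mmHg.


C+T = 393.2070
B/(C+T) = 2.9778
log10(P) = 7.4010 - 2.9778 = 4.4232
P = 10^4.4232 = 26499.6534 mmHg

26499.6534 mmHg


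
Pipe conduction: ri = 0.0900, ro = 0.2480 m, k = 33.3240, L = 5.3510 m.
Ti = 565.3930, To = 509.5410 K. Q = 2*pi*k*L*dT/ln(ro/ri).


dT = 55.8520 K
ln(ro/ri) = 1.0136
Q = 2*pi*33.3240*5.3510*55.8520 / 1.0136 = 61735.6321 W

61735.6321 W


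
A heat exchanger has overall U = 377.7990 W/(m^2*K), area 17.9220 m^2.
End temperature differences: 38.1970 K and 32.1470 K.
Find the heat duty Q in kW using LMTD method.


LMTD = 35.0851 K
Q = 377.7990 * 17.9220 * 35.0851 = 237558.2217 W = 237.5582 kW

237.5582 kW


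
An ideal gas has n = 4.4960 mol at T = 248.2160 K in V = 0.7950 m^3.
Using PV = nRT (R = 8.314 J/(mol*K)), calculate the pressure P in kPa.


P = nRT/V = 4.4960 * 8.314 * 248.2160 / 0.7950
= 9278.2505 / 0.7950 = 11670.7554 Pa = 11.6708 kPa

11.6708 kPa


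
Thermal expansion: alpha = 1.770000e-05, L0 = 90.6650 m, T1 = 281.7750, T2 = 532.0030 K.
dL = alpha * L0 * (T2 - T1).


dT = 250.2280 K
dL = 1.770000e-05 * 90.6650 * 250.2280 = 0.401559 m
L_final = 91.066559 m

dL = 0.401559 m


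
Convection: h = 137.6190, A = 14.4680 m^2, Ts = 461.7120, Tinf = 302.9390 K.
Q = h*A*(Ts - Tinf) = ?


dT = 158.7730 K
Q = 137.6190 * 14.4680 * 158.7730 = 316128.4258 W

316128.4258 W


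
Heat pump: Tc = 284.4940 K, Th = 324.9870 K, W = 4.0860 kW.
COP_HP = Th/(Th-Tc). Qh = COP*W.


COP = 324.9870 / 40.4930 = 8.0258
Qh = 8.0258 * 4.0860 = 32.7932 kW

COP = 8.0258, Qh = 32.7932 kW


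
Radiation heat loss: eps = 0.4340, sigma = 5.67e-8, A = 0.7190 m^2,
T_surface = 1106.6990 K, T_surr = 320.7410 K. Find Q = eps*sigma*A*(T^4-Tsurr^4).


T^4 = 1.5001e+12
Tsurr^4 = 1.0583e+10
Q = 0.4340 * 5.67e-8 * 0.7190 * 1.4895e+12 = 26353.9017 W

26353.9017 W


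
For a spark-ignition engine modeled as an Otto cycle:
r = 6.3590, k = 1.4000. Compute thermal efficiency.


r^(k-1) = 2.0958
eta = 1 - 1/2.0958 = 0.5229 = 52.2861%

52.2861%


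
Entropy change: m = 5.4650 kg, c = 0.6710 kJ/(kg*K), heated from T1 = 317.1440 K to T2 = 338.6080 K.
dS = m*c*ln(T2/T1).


T2/T1 = 1.0677
ln(T2/T1) = 0.0655
dS = 5.4650 * 0.6710 * 0.0655 = 0.2401 kJ/K

0.2401 kJ/K


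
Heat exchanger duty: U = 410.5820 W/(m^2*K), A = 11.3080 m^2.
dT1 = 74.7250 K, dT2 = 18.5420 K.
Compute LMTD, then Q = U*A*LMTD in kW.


LMTD = 40.3099 K
Q = 410.5820 * 11.3080 * 40.3099 = 187153.3315 W = 187.1533 kW

187.1533 kW


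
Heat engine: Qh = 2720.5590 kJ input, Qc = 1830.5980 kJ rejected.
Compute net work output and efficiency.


W = 2720.5590 - 1830.5980 = 889.9610 kJ
eta = 889.9610 / 2720.5590 = 0.3271 = 32.7124%

W = 889.9610 kJ, eta = 32.7124%


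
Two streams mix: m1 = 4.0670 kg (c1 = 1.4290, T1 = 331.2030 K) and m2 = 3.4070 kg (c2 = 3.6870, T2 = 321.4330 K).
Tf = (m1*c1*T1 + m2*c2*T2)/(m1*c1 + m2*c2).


num = 5962.5824
den = 18.3734
Tf = 324.5234 K

324.5234 K


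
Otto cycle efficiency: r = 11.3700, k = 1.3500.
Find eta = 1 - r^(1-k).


r^(k-1) = 2.3416
eta = 1 - 1/2.3416 = 0.5729 = 57.2945%

57.2945%


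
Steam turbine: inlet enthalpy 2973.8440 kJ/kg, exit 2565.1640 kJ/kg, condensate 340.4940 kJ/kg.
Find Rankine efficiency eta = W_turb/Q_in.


W = 408.6800 kJ/kg
Q_in = 2633.3500 kJ/kg
eta = 0.1552 = 15.5194%

eta = 15.5194%


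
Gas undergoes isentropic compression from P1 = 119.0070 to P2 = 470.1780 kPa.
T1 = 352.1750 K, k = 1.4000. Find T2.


(k-1)/k = 0.2857
(P2/P1)^exp = 1.4808
T2 = 352.1750 * 1.4808 = 521.4844 K

521.4844 K


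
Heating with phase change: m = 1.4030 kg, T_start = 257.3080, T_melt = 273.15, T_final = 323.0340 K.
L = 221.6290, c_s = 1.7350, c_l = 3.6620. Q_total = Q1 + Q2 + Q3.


Q1 (sensible, solid) = 1.4030 * 1.7350 * 15.8420 = 38.5627 kJ
Q2 (latent) = 1.4030 * 221.6290 = 310.9455 kJ
Q3 (sensible, liquid) = 1.4030 * 3.6620 * 49.8840 = 256.2933 kJ
Q_total = 605.8015 kJ

605.8015 kJ


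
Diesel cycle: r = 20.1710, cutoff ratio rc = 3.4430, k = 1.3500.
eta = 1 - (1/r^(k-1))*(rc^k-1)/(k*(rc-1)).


r^(k-1) = 2.8619
rc^k = 5.3072
eta = 0.5437 = 54.3666%

54.3666%


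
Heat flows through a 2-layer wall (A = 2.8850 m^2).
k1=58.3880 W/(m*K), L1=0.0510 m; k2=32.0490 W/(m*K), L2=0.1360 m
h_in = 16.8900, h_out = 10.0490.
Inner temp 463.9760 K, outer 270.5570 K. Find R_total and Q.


R_conv_in = 1/(16.8900*2.8850) = 0.0205
R_1 = 0.0510/(58.3880*2.8850) = 0.0003
R_2 = 0.1360/(32.0490*2.8850) = 0.0015
R_conv_out = 1/(10.0490*2.8850) = 0.0345
R_total = 0.0568 K/W
Q = 193.4190 / 0.0568 = 3405.9294 W

R_total = 0.0568 K/W, Q = 3405.9294 W


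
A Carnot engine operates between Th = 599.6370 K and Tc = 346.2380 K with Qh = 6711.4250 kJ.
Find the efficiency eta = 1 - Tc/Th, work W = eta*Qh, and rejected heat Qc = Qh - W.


eta = 1 - 346.2380/599.6370 = 0.4226
W = 0.4226 * 6711.4250 = 2836.1632 kJ
Qc = 6711.4250 - 2836.1632 = 3875.2618 kJ

eta = 42.2587%, W = 2836.1632 kJ, Qc = 3875.2618 kJ


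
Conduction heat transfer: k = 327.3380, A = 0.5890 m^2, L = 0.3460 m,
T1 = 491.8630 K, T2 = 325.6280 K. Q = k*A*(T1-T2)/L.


dT = 166.2350 K
Q = 327.3380 * 0.5890 * 166.2350 / 0.3460 = 92631.3702 W

92631.3702 W


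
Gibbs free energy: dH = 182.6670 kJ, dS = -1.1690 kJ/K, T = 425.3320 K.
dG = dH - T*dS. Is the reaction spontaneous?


T*dS = 425.3320 * -1.1690 = -497.2131 kJ
dG = 182.6670 + 497.2131 = 679.8801 kJ (non-spontaneous)

dG = 679.8801 kJ, non-spontaneous


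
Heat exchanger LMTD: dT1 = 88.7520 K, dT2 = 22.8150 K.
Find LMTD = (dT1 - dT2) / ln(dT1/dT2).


dT1/dT2 = 3.8901
ln(dT1/dT2) = 1.3584
LMTD = 65.9370 / 1.3584 = 48.5392 K

48.5392 K


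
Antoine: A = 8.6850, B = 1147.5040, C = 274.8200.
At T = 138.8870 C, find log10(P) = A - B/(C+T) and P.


C+T = 413.7070
B/(C+T) = 2.7737
log10(P) = 8.6850 - 2.7737 = 5.9113
P = 10^5.9113 = 815245.0492 mmHg

815245.0492 mmHg


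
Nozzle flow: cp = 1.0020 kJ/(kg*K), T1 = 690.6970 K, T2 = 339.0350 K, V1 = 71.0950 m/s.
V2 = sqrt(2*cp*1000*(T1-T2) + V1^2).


dT = 351.6620 K
2*cp*1000*dT = 704730.6480
V1^2 = 5054.4990
V2 = sqrt(709785.1470) = 842.4875 m/s

842.4875 m/s


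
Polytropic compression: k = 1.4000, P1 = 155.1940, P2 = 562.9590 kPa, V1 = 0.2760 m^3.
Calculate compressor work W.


(k-1)/k = 0.2857
(P2/P1)^exp = 1.4451
W = 3.5000 * 155.1940 * 0.2760 * (1.4451 - 1) = 66.7224 kJ

66.7224 kJ


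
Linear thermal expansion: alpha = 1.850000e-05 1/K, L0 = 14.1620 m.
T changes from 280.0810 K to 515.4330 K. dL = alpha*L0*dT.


dT = 235.3520 K
dL = 1.850000e-05 * 14.1620 * 235.3520 = 0.061662 m
L_final = 14.223662 m

dL = 0.061662 m


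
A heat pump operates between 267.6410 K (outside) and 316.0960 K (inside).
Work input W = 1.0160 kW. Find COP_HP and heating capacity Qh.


COP = 316.0960 / 48.4550 = 6.5235
Qh = 6.5235 * 1.0160 = 6.6279 kW

COP = 6.5235, Qh = 6.6279 kW


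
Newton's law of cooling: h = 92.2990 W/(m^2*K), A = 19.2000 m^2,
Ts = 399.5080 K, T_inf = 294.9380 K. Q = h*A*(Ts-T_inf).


dT = 104.5700 K
Q = 92.2990 * 19.2000 * 104.5700 = 185312.7635 W

185312.7635 W


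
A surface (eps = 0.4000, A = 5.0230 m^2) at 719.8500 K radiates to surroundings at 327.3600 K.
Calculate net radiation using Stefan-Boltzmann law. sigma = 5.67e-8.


T^4 = 2.6851e+11
Tsurr^4 = 1.1484e+10
Q = 0.4000 * 5.67e-8 * 5.0230 * 2.5703e+11 = 29281.3288 W

29281.3288 W


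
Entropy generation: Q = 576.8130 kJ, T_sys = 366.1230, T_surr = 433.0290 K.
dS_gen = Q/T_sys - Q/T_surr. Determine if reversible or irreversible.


dS_sys = 576.8130/366.1230 = 1.5755 kJ/K
dS_surr = -576.8130/433.0290 = -1.3320 kJ/K
dS_gen = 1.5755 - 1.3320 = 0.2434 kJ/K (irreversible)

dS_gen = 0.2434 kJ/K, irreversible


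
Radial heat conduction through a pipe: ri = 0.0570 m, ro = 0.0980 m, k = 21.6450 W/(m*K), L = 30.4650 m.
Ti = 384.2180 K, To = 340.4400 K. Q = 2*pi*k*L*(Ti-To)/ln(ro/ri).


dT = 43.7780 K
ln(ro/ri) = 0.5419
Q = 2*pi*21.6450*30.4650*43.7780 / 0.5419 = 334705.1658 W

334705.1658 W


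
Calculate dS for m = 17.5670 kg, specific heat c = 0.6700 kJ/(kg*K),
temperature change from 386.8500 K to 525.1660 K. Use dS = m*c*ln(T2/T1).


T2/T1 = 1.3575
ln(T2/T1) = 0.3057
dS = 17.5670 * 0.6700 * 0.3057 = 3.5978 kJ/K

3.5978 kJ/K


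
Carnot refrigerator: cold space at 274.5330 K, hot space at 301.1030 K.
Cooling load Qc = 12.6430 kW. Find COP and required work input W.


COP = 274.5330 / 26.5700 = 10.3324
W = 12.6430 / 10.3324 = 1.2236 kW

COP = 10.3324, W = 1.2236 kW


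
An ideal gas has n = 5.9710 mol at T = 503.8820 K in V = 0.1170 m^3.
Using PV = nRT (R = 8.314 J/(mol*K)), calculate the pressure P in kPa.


P = nRT/V = 5.9710 * 8.314 * 503.8820 / 0.1170
= 25014.1607 / 0.1170 = 213796.2454 Pa = 213.7962 kPa

213.7962 kPa


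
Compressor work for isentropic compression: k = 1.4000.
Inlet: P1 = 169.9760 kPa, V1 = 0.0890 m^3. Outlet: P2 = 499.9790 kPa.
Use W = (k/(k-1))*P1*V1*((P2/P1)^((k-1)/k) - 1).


(k-1)/k = 0.2857
(P2/P1)^exp = 1.3611
W = 3.5000 * 169.9760 * 0.0890 * (1.3611 - 1) = 19.1169 kJ

19.1169 kJ


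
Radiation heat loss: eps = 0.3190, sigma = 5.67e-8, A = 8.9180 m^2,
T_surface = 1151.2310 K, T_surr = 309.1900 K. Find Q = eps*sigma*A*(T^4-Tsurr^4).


T^4 = 1.7565e+12
Tsurr^4 = 9.1391e+09
Q = 0.3190 * 5.67e-8 * 8.9180 * 1.7474e+12 = 281854.9002 W

281854.9002 W


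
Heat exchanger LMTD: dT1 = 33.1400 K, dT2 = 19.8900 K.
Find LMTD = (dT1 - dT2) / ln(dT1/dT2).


dT1/dT2 = 1.6662
ln(dT1/dT2) = 0.5105
LMTD = 13.2500 / 0.5105 = 25.9537 K

25.9537 K


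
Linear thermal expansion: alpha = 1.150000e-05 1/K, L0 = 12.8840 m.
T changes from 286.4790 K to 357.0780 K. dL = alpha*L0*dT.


dT = 70.5990 K
dL = 1.150000e-05 * 12.8840 * 70.5990 = 0.010460 m
L_final = 12.894460 m

dL = 0.010460 m


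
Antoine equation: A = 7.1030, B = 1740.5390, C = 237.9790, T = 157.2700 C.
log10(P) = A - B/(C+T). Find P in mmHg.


C+T = 395.2490
B/(C+T) = 4.4037
log10(P) = 7.1030 - 4.4037 = 2.6993
P = 10^2.6993 = 500.4355 mmHg

500.4355 mmHg


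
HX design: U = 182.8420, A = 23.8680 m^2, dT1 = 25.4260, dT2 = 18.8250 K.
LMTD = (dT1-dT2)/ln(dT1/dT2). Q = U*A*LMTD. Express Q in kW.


LMTD = 21.9604 K
Q = 182.8420 * 23.8680 * 21.9604 = 95836.7892 W = 95.8368 kW

95.8368 kW


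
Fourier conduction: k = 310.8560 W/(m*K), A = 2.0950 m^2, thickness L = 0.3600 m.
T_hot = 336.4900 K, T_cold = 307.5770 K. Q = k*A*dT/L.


dT = 28.9130 K
Q = 310.8560 * 2.0950 * 28.9130 / 0.3600 = 52303.8836 W

52303.8836 W


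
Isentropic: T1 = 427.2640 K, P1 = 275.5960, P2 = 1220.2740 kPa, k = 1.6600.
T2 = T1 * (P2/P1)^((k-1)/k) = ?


(k-1)/k = 0.3976
(P2/P1)^exp = 1.8068
T2 = 427.2640 * 1.8068 = 771.9924 K

771.9924 K


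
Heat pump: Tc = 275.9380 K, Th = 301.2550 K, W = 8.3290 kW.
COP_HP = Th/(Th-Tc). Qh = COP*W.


COP = 301.2550 / 25.3170 = 11.8993
Qh = 11.8993 * 8.3290 = 99.1094 kW

COP = 11.8993, Qh = 99.1094 kW


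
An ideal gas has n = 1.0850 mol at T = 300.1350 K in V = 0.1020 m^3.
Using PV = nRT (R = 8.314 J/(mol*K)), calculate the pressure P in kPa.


P = nRT/V = 1.0850 * 8.314 * 300.1350 / 0.1020
= 2707.4248 / 0.1020 = 26543.3803 Pa = 26.5434 kPa

26.5434 kPa


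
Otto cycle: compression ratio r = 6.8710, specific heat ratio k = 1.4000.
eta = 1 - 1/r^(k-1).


r^(k-1) = 2.1618
eta = 1 - 1/2.1618 = 0.5374 = 53.7414%

53.7414%


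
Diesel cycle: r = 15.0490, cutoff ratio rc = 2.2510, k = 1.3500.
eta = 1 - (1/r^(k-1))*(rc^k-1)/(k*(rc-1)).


r^(k-1) = 2.5830
rc^k = 2.9902
eta = 0.5438 = 54.3766%

54.3766%


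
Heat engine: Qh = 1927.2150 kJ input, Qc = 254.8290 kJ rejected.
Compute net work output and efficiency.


W = 1927.2150 - 254.8290 = 1672.3860 kJ
eta = 1672.3860 / 1927.2150 = 0.8678 = 86.7773%

W = 1672.3860 kJ, eta = 86.7773%


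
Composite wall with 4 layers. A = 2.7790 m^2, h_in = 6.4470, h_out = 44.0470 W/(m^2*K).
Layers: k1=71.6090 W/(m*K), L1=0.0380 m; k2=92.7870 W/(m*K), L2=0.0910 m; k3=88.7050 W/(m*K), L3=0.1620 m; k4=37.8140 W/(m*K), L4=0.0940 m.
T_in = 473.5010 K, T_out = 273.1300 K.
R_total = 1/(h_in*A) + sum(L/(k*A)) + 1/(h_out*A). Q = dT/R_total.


R_conv_in = 1/(6.4470*2.7790) = 0.0558
R_1 = 0.0380/(71.6090*2.7790) = 0.0002
R_2 = 0.0910/(92.7870*2.7790) = 0.0004
R_3 = 0.1620/(88.7050*2.7790) = 0.0007
R_4 = 0.0940/(37.8140*2.7790) = 0.0009
R_conv_out = 1/(44.0470*2.7790) = 0.0082
R_total = 0.0661 K/W
Q = 200.3710 / 0.0661 = 3032.2300 W

R_total = 0.0661 K/W, Q = 3032.2300 W


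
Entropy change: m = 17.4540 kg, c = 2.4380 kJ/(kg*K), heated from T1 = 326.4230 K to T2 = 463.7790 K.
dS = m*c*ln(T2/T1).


T2/T1 = 1.4208
ln(T2/T1) = 0.3512
dS = 17.4540 * 2.4380 * 0.3512 = 14.9452 kJ/K

14.9452 kJ/K


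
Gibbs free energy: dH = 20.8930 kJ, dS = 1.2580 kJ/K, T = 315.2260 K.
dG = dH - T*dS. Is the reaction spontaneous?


T*dS = 315.2260 * 1.2580 = 396.5543 kJ
dG = 20.8930 - 396.5543 = -375.6613 kJ (spontaneous)

dG = -375.6613 kJ, spontaneous


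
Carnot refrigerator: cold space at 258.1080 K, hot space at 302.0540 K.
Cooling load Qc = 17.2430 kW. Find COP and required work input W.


COP = 258.1080 / 43.9460 = 5.8733
W = 17.2430 / 5.8733 = 2.9358 kW

COP = 5.8733, W = 2.9358 kW


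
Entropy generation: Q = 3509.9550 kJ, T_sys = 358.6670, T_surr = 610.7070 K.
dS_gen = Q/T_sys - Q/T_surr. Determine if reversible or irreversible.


dS_sys = 3509.9550/358.6670 = 9.7861 kJ/K
dS_surr = -3509.9550/610.7070 = -5.7474 kJ/K
dS_gen = 9.7861 - 5.7474 = 4.0387 kJ/K (irreversible)

dS_gen = 4.0387 kJ/K, irreversible


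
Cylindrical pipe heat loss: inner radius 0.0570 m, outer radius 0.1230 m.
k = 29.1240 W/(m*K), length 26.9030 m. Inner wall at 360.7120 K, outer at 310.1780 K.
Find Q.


dT = 50.5340 K
ln(ro/ri) = 0.7691
Q = 2*pi*29.1240*26.9030*50.5340 / 0.7691 = 323454.9365 W

323454.9365 W


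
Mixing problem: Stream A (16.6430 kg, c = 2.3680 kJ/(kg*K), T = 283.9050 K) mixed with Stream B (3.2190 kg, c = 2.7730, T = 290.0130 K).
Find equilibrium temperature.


num = 13777.6125
den = 48.3369
Tf = 285.0330 K

285.0330 K


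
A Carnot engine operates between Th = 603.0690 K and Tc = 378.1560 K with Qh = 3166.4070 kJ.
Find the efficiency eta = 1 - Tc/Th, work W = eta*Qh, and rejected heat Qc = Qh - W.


eta = 1 - 378.1560/603.0690 = 0.3729
W = 0.3729 * 3166.4070 = 1180.9032 kJ
Qc = 3166.4070 - 1180.9032 = 1985.5038 kJ

eta = 37.2947%, W = 1180.9032 kJ, Qc = 1985.5038 kJ


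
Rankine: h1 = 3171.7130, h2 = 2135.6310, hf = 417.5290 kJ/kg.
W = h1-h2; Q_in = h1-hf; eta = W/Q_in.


W = 1036.0820 kJ/kg
Q_in = 2754.1840 kJ/kg
eta = 0.3762 = 37.6185%

eta = 37.6185%


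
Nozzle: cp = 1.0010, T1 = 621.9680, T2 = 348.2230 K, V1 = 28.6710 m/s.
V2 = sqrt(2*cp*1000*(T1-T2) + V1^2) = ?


dT = 273.7450 K
2*cp*1000*dT = 548037.4900
V1^2 = 822.0262
V2 = sqrt(548859.5162) = 740.8505 m/s

740.8505 m/s


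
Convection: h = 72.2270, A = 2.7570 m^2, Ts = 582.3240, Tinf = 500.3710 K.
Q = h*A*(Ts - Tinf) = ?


dT = 81.9530 K
Q = 72.2270 * 2.7570 * 81.9530 = 16319.2877 W

16319.2877 W


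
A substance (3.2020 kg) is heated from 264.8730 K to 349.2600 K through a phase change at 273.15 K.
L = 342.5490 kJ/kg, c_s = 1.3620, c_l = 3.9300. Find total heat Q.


Q1 (sensible, solid) = 3.2020 * 1.3620 * 8.2770 = 36.0970 kJ
Q2 (latent) = 3.2020 * 342.5490 = 1096.8419 kJ
Q3 (sensible, liquid) = 3.2020 * 3.9300 * 76.1100 = 957.7576 kJ
Q_total = 2090.6965 kJ

2090.6965 kJ


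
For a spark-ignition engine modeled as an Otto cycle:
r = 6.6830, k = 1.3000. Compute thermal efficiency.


r^(k-1) = 1.7680
eta = 1 - 1/1.7680 = 0.4344 = 43.4401%

43.4401%


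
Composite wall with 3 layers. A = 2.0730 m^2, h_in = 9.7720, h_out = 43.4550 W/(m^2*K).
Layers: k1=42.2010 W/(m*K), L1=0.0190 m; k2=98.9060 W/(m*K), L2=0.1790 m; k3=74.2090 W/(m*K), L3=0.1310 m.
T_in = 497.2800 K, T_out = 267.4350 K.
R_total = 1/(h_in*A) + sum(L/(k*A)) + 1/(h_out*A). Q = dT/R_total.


R_conv_in = 1/(9.7720*2.0730) = 0.0494
R_1 = 0.0190/(42.2010*2.0730) = 0.0002
R_2 = 0.1790/(98.9060*2.0730) = 0.0009
R_3 = 0.1310/(74.2090*2.0730) = 0.0009
R_conv_out = 1/(43.4550*2.0730) = 0.0111
R_total = 0.0624 K/W
Q = 229.8450 / 0.0624 = 3682.9688 W

R_total = 0.0624 K/W, Q = 3682.9688 W


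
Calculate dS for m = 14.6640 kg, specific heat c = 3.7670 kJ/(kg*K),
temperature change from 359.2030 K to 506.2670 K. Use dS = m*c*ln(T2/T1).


T2/T1 = 1.4094
ln(T2/T1) = 0.3432
dS = 14.6640 * 3.7670 * 0.3432 = 18.9568 kJ/K

18.9568 kJ/K


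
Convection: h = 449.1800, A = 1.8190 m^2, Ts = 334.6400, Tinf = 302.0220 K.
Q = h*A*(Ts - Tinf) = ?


dT = 32.6180 K
Q = 449.1800 * 1.8190 * 32.6180 = 26650.8115 W

26650.8115 W


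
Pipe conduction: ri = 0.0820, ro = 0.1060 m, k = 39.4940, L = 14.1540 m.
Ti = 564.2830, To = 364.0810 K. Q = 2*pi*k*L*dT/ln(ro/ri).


dT = 200.2020 K
ln(ro/ri) = 0.2567
Q = 2*pi*39.4940*14.1540*200.2020 / 0.2567 = 2739044.8790 W

2739044.8790 W


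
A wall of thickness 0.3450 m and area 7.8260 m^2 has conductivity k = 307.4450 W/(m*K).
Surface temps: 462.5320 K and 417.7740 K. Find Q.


dT = 44.7580 K
Q = 307.4450 * 7.8260 * 44.7580 / 0.3450 = 312146.7769 W

312146.7769 W


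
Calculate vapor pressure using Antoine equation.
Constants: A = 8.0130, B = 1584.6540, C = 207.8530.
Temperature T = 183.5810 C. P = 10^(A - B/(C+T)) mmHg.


C+T = 391.4340
B/(C+T) = 4.0483
log10(P) = 8.0130 - 4.0483 = 3.9647
P = 10^3.9647 = 9218.7070 mmHg

9218.7070 mmHg


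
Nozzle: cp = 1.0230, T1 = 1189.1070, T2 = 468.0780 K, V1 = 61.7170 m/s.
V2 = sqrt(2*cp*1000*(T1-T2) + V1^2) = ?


dT = 721.0290 K
2*cp*1000*dT = 1475225.3340
V1^2 = 3808.9881
V2 = sqrt(1479034.3221) = 1216.1556 m/s

1216.1556 m/s


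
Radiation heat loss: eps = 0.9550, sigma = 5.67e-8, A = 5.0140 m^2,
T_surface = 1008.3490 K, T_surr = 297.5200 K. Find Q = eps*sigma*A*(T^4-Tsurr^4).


T^4 = 1.0338e+12
Tsurr^4 = 7.8355e+09
Q = 0.9550 * 5.67e-8 * 5.0140 * 1.0260e+12 = 278554.4639 W

278554.4639 W


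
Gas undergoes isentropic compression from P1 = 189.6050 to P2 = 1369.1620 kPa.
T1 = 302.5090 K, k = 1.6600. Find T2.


(k-1)/k = 0.3976
(P2/P1)^exp = 2.1947
T2 = 302.5090 * 2.1947 = 663.9133 K

663.9133 K


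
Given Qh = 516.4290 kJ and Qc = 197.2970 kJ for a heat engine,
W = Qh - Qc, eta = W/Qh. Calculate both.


W = 516.4290 - 197.2970 = 319.1320 kJ
eta = 319.1320 / 516.4290 = 0.6180 = 61.7959%

W = 319.1320 kJ, eta = 61.7959%


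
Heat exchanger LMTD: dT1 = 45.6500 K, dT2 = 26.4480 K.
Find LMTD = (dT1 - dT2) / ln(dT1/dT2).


dT1/dT2 = 1.7260
ln(dT1/dT2) = 0.5458
LMTD = 19.2020 / 0.5458 = 35.1799 K

35.1799 K


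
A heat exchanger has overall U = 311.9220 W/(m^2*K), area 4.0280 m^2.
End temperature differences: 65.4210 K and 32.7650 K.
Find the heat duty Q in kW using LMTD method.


LMTD = 47.2261 K
Q = 311.9220 * 4.0280 * 47.2261 = 59335.8685 W = 59.3359 kW

59.3359 kW


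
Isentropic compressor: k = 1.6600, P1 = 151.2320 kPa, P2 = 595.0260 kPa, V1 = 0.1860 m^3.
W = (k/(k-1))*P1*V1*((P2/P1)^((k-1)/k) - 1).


(k-1)/k = 0.3976
(P2/P1)^exp = 1.7239
W = 2.5152 * 151.2320 * 0.1860 * (1.7239 - 1) = 51.2184 kJ

51.2184 kJ


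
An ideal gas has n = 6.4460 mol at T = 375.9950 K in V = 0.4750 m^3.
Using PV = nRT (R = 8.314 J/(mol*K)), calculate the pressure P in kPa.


P = nRT/V = 6.4460 * 8.314 * 375.9950 / 0.4750
= 20150.3406 / 0.4750 = 42421.7697 Pa = 42.4218 kPa

42.4218 kPa


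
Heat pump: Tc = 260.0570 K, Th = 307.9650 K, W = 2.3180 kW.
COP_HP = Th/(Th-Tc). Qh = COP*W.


COP = 307.9650 / 47.9080 = 6.4283
Qh = 6.4283 * 2.3180 = 14.9007 kW

COP = 6.4283, Qh = 14.9007 kW


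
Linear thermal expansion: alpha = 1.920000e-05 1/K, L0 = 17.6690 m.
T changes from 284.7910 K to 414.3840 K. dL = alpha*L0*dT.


dT = 129.5930 K
dL = 1.920000e-05 * 17.6690 * 129.5930 = 0.043964 m
L_final = 17.712964 m

dL = 0.043964 m


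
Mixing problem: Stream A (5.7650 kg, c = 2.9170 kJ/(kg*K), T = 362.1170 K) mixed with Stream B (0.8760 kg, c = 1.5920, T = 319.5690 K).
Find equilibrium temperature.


num = 6535.2107
den = 18.2111
Tf = 358.8587 K

358.8587 K


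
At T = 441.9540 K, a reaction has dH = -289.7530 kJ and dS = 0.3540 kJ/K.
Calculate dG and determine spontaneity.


T*dS = 441.9540 * 0.3540 = 156.4517 kJ
dG = -289.7530 - 156.4517 = -446.2047 kJ (spontaneous)

dG = -446.2047 kJ, spontaneous


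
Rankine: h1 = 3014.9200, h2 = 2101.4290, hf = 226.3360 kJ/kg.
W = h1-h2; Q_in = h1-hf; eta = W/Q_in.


W = 913.4910 kJ/kg
Q_in = 2788.5840 kJ/kg
eta = 0.3276 = 32.7582%

eta = 32.7582%


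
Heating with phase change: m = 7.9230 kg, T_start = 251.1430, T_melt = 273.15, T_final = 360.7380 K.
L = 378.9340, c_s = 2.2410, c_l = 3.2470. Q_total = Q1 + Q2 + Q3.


Q1 (sensible, solid) = 7.9230 * 2.2410 * 22.0070 = 390.7440 kJ
Q2 (latent) = 7.9230 * 378.9340 = 3002.2941 kJ
Q3 (sensible, liquid) = 7.9230 * 3.2470 * 87.5880 = 2253.2872 kJ
Q_total = 5646.3253 kJ

5646.3253 kJ


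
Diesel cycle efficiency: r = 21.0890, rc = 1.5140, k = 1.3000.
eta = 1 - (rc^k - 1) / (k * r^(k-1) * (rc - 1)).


r^(k-1) = 2.4958
rc^k = 1.7146
eta = 0.5715 = 57.1509%

57.1509%


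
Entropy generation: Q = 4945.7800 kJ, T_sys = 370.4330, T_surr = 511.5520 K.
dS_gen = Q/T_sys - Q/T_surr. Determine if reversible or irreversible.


dS_sys = 4945.7800/370.4330 = 13.3513 kJ/K
dS_surr = -4945.7800/511.5520 = -9.6682 kJ/K
dS_gen = 13.3513 - 9.6682 = 3.6832 kJ/K (irreversible)

dS_gen = 3.6832 kJ/K, irreversible


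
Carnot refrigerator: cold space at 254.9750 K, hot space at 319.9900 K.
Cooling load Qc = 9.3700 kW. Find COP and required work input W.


COP = 254.9750 / 65.0150 = 3.9218
W = 9.3700 / 3.9218 = 2.3892 kW

COP = 3.9218, W = 2.3892 kW


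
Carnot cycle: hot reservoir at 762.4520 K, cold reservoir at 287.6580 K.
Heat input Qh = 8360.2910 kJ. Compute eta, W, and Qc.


eta = 1 - 287.6580/762.4520 = 0.6227
W = 0.6227 * 8360.2910 = 5206.1192 kJ
Qc = 8360.2910 - 5206.1192 = 3154.1718 kJ

eta = 62.2720%, W = 5206.1192 kJ, Qc = 3154.1718 kJ


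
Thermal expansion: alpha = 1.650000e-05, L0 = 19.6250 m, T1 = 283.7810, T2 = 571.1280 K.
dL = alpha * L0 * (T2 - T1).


dT = 287.3470 K
dL = 1.650000e-05 * 19.6250 * 287.3470 = 0.093047 m
L_final = 19.718047 m

dL = 0.093047 m


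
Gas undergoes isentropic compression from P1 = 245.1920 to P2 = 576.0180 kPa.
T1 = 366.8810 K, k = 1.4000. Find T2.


(k-1)/k = 0.2857
(P2/P1)^exp = 1.2764
T2 = 366.8810 * 1.2764 = 468.2795 K

468.2795 K


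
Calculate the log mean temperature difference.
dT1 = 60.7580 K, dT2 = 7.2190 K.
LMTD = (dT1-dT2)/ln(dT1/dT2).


dT1/dT2 = 8.4164
ln(dT1/dT2) = 2.1302
LMTD = 53.5390 / 2.1302 = 25.1335 K

25.1335 K


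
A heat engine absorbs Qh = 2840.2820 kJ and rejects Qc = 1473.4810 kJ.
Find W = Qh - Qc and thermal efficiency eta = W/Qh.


W = 2840.2820 - 1473.4810 = 1366.8010 kJ
eta = 1366.8010 / 2840.2820 = 0.4812 = 48.1220%

W = 1366.8010 kJ, eta = 48.1220%


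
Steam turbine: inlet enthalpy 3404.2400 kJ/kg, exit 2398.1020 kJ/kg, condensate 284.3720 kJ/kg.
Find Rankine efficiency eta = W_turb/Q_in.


W = 1006.1380 kJ/kg
Q_in = 3119.8680 kJ/kg
eta = 0.3225 = 32.2494%

eta = 32.2494%


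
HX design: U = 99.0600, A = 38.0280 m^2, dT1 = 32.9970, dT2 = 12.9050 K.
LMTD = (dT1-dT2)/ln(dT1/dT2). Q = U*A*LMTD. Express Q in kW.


LMTD = 21.4017 K
Q = 99.0600 * 38.0280 * 21.4017 = 80621.5341 W = 80.6215 kW

80.6215 kW


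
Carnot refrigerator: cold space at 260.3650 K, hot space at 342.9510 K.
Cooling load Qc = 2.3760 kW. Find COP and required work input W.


COP = 260.3650 / 82.5860 = 3.1527
W = 2.3760 / 3.1527 = 0.7537 kW

COP = 3.1527, W = 0.7537 kW


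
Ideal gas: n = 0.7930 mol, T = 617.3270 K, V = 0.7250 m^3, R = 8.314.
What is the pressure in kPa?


P = nRT/V = 0.7930 * 8.314 * 617.3270 / 0.7250
= 4070.0381 / 0.7250 = 5613.8457 Pa = 5.6138 kPa

5.6138 kPa


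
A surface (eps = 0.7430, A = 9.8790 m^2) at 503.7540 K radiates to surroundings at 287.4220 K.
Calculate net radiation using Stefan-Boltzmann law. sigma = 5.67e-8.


T^4 = 6.4398e+10
Tsurr^4 = 6.8246e+09
Q = 0.7430 * 5.67e-8 * 9.8790 * 5.7574e+10 = 23961.1825 W

23961.1825 W


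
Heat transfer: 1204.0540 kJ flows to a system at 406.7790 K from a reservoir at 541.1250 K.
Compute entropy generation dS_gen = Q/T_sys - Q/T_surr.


dS_sys = 1204.0540/406.7790 = 2.9600 kJ/K
dS_surr = -1204.0540/541.1250 = -2.2251 kJ/K
dS_gen = 2.9600 - 2.2251 = 0.7349 kJ/K (irreversible)

dS_gen = 0.7349 kJ/K, irreversible


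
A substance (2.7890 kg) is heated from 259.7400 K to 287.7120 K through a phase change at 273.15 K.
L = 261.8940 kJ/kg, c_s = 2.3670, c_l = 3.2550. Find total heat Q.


Q1 (sensible, solid) = 2.7890 * 2.3670 * 13.4100 = 88.5270 kJ
Q2 (latent) = 2.7890 * 261.8940 = 730.4224 kJ
Q3 (sensible, liquid) = 2.7890 * 3.2550 * 14.5620 = 132.1967 kJ
Q_total = 951.1460 kJ

951.1460 kJ


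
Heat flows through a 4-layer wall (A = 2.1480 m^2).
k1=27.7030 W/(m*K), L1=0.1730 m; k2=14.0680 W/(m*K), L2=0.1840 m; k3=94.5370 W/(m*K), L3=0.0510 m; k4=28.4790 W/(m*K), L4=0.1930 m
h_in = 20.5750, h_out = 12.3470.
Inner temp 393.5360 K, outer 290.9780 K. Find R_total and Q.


R_conv_in = 1/(20.5750*2.1480) = 0.0226
R_1 = 0.1730/(27.7030*2.1480) = 0.0029
R_2 = 0.1840/(14.0680*2.1480) = 0.0061
R_3 = 0.0510/(94.5370*2.1480) = 0.0003
R_4 = 0.1930/(28.4790*2.1480) = 0.0032
R_conv_out = 1/(12.3470*2.1480) = 0.0377
R_total = 0.0727 K/W
Q = 102.5580 / 0.0727 = 1410.0248 W

R_total = 0.0727 K/W, Q = 1410.0248 W


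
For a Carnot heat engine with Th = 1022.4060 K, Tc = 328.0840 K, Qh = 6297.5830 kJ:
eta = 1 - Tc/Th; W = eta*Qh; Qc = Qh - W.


eta = 1 - 328.0840/1022.4060 = 0.6791
W = 0.6791 * 6297.5830 = 4276.7261 kJ
Qc = 6297.5830 - 4276.7261 = 2020.8569 kJ

eta = 67.9106%, W = 4276.7261 kJ, Qc = 2020.8569 kJ


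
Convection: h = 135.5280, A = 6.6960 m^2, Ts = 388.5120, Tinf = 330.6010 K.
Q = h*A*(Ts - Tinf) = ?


dT = 57.9110 K
Q = 135.5280 * 6.6960 * 57.9110 = 52553.9712 W

52553.9712 W


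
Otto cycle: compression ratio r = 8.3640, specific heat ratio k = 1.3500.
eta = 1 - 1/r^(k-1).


r^(k-1) = 2.1030
eta = 1 - 1/2.1030 = 0.5245 = 52.4495%

52.4495%


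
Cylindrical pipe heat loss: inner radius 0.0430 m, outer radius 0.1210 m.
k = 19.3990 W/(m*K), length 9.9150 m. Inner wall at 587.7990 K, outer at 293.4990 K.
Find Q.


dT = 294.3000 K
ln(ro/ri) = 1.0346
Q = 2*pi*19.3990*9.9150*294.3000 / 1.0346 = 343774.5603 W

343774.5603 W


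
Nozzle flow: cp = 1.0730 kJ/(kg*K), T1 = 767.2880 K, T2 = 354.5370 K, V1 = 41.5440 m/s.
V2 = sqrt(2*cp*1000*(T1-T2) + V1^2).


dT = 412.7510 K
2*cp*1000*dT = 885763.6460
V1^2 = 1725.9039
V2 = sqrt(887489.5499) = 942.0666 m/s

942.0666 m/s


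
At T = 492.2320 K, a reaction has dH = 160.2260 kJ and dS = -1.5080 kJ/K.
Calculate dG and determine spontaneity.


T*dS = 492.2320 * -1.5080 = -742.2859 kJ
dG = 160.2260 + 742.2859 = 902.5119 kJ (non-spontaneous)

dG = 902.5119 kJ, non-spontaneous


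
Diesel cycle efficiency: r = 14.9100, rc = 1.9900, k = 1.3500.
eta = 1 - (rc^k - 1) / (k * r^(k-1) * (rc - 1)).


r^(k-1) = 2.5746
rc^k = 2.5319
eta = 0.5548 = 55.4803%

55.4803%


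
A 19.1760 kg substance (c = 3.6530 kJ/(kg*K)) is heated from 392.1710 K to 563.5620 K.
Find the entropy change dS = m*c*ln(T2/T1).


T2/T1 = 1.4370
ln(T2/T1) = 0.3626
dS = 19.1760 * 3.6530 * 0.3626 = 25.3987 kJ/K

25.3987 kJ/K


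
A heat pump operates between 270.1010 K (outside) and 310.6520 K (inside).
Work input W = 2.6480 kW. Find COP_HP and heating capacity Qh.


COP = 310.6520 / 40.5510 = 7.6608
Qh = 7.6608 * 2.6480 = 20.2857 kW

COP = 7.6608, Qh = 20.2857 kW


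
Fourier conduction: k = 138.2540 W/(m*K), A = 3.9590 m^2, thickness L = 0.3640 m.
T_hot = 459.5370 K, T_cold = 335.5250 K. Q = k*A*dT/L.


dT = 124.0120 K
Q = 138.2540 * 3.9590 * 124.0120 / 0.3640 = 186477.1122 W

186477.1122 W


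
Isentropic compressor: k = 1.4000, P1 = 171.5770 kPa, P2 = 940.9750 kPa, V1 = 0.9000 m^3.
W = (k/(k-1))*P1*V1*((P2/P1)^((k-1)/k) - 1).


(k-1)/k = 0.2857
(P2/P1)^exp = 1.6262
W = 3.5000 * 171.5770 * 0.9000 * (1.6262 - 1) = 338.4467 kJ

338.4467 kJ


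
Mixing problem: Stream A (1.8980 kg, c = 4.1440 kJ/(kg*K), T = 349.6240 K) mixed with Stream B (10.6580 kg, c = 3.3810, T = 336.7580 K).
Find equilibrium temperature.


num = 14884.8747
den = 43.9000
Tf = 339.0631 K

339.0631 K


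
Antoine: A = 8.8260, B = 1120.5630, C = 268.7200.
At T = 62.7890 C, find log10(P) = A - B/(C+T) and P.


C+T = 331.5090
B/(C+T) = 3.3802
log10(P) = 8.8260 - 3.3802 = 5.4458
P = 10^5.4458 = 279133.0280 mmHg

279133.0280 mmHg


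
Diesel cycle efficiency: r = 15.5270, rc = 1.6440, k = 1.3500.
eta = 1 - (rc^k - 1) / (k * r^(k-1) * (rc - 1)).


r^(k-1) = 2.6114
rc^k = 1.9564
eta = 0.5787 = 57.8731%

57.8731%


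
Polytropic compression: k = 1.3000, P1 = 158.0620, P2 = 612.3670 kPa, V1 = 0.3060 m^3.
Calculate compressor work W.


(k-1)/k = 0.2308
(P2/P1)^exp = 1.3669
W = 4.3333 * 158.0620 * 0.3060 * (1.3669 - 1) = 76.8974 kJ

76.8974 kJ


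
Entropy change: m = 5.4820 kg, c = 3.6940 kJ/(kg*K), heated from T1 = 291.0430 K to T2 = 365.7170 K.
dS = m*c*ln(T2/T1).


T2/T1 = 1.2566
ln(T2/T1) = 0.2284
dS = 5.4820 * 3.6940 * 0.2284 = 4.6250 kJ/K

4.6250 kJ/K


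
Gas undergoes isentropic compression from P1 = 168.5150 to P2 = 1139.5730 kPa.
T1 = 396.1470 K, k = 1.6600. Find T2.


(k-1)/k = 0.3976
(P2/P1)^exp = 2.1382
T2 = 396.1470 * 2.1382 = 847.0276 K

847.0276 K


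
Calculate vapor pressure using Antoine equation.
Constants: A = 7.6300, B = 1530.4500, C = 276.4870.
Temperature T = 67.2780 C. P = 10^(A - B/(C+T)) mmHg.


C+T = 343.7650
B/(C+T) = 4.4520
log10(P) = 7.6300 - 4.4520 = 3.1780
P = 10^3.1780 = 1506.5241 mmHg

1506.5241 mmHg


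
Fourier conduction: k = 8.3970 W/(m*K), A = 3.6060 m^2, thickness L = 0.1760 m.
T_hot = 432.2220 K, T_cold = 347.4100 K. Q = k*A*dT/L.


dT = 84.8120 K
Q = 8.3970 * 3.6060 * 84.8120 / 0.1760 = 14591.3177 W

14591.3177 W


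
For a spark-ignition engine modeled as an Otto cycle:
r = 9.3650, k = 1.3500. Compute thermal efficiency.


r^(k-1) = 2.1879
eta = 1 - 1/2.1879 = 0.5429 = 54.2941%

54.2941%


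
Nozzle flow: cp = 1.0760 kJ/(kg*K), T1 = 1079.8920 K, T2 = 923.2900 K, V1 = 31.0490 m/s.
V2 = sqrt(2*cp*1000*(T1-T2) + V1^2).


dT = 156.6020 K
2*cp*1000*dT = 337007.5040
V1^2 = 964.0404
V2 = sqrt(337971.5444) = 581.3532 m/s

581.3532 m/s


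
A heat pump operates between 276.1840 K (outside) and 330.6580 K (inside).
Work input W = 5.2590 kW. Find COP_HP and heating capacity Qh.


COP = 330.6580 / 54.4740 = 6.0700
Qh = 6.0700 * 5.2590 = 31.9222 kW

COP = 6.0700, Qh = 31.9222 kW


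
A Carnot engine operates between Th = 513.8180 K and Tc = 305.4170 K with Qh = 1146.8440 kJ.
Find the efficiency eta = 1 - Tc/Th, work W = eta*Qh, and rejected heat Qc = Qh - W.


eta = 1 - 305.4170/513.8180 = 0.4056
W = 0.4056 * 1146.8440 = 465.1519 kJ
Qc = 1146.8440 - 465.1519 = 681.6921 kJ

eta = 40.5593%, W = 465.1519 kJ, Qc = 681.6921 kJ


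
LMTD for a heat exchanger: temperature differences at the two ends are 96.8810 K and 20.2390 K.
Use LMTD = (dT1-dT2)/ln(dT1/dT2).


dT1/dT2 = 4.7868
ln(dT1/dT2) = 1.5659
LMTD = 76.6420 / 1.5659 = 48.9453 K

48.9453 K


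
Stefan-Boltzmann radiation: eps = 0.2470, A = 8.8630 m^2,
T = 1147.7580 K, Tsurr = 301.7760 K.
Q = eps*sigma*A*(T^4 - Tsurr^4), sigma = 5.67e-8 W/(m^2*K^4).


T^4 = 1.7354e+12
Tsurr^4 = 8.2935e+09
Q = 0.2470 * 5.67e-8 * 8.8630 * 1.7271e+12 = 214378.6861 W

214378.6861 W


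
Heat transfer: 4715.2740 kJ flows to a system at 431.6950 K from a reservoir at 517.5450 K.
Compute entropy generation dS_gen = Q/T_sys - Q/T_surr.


dS_sys = 4715.2740/431.6950 = 10.9227 kJ/K
dS_surr = -4715.2740/517.5450 = -9.1108 kJ/K
dS_gen = 10.9227 - 9.1108 = 1.8118 kJ/K (irreversible)

dS_gen = 1.8118 kJ/K, irreversible


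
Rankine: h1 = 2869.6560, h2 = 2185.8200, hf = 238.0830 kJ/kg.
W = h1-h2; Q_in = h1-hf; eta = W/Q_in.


W = 683.8360 kJ/kg
Q_in = 2631.5730 kJ/kg
eta = 0.2599 = 25.9858%

eta = 25.9858%


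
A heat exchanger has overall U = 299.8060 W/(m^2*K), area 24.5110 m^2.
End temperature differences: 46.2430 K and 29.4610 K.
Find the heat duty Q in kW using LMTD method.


LMTD = 37.2236 K
Q = 299.8060 * 24.5110 * 37.2236 = 273539.4568 W = 273.5395 kW

273.5395 kW


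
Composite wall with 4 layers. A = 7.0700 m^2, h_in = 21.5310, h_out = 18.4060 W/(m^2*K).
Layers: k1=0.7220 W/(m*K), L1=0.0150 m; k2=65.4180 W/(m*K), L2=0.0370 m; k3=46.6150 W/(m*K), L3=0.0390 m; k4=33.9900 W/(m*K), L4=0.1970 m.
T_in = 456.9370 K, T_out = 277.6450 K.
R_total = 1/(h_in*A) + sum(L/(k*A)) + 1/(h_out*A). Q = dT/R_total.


R_conv_in = 1/(21.5310*7.0700) = 0.0066
R_1 = 0.0150/(0.7220*7.0700) = 0.0029
R_2 = 0.0370/(65.4180*7.0700) = 7.9999e-05
R_3 = 0.0390/(46.6150*7.0700) = 0.0001
R_4 = 0.1970/(33.9900*7.0700) = 0.0008
R_conv_out = 1/(18.4060*7.0700) = 0.0077
R_total = 0.0182 K/W
Q = 179.2920 / 0.0182 = 9845.5122 W

R_total = 0.0182 K/W, Q = 9845.5122 W
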